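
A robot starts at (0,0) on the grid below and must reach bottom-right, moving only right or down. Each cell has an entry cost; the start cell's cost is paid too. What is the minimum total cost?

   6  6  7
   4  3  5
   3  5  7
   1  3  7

Take [0,0] → [1,0] → [2,0] → [3,0] → [3,1] → [3,2] for a total of 6 + 4 + 3 + 1 + 3 + 7 = 24.
(Top row then right column would cost 38.)

24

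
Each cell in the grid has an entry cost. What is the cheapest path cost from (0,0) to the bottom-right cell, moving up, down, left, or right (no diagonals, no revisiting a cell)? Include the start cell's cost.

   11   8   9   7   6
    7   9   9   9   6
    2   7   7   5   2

Path (0,0) (1,0) (2,0) (2,1) (2,2) (2,3) (2,4): 11 + 7 + 2 + 7 + 7 + 5 + 2 = 41.

41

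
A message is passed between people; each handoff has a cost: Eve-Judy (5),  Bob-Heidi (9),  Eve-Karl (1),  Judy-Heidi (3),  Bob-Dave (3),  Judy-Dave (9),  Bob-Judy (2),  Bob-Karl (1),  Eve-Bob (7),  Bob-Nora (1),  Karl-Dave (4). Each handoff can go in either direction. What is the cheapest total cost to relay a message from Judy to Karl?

A few of the Judy→Karl routes:
Judy - Bob - Eve - Karl: 2 + 7 + 1 = 10
Judy - Bob - Dave - Karl: 2 + 3 + 4 = 9
Judy - Bob - Karl: 2 + 1 = 3
Judy - Eve - Karl: 5 + 1 = 6
The minimum is 3.

3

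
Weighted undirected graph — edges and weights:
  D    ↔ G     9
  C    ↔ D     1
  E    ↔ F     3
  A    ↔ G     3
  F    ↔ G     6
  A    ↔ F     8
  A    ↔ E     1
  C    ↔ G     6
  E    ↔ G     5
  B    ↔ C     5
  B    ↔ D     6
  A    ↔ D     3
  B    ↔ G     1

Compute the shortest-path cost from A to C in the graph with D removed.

9

Some routes from A to C avoiding D:
A - E - F - G - B - C: 1 + 3 + 6 + 1 + 5 = 16
A - E - G - B - C: 1 + 5 + 1 + 5 = 12
A - G - B - C: 3 + 1 + 5 = 9
A - E - G - C: 1 + 5 + 6 = 12
A - G - C: 3 + 6 = 9
Best route has total 9.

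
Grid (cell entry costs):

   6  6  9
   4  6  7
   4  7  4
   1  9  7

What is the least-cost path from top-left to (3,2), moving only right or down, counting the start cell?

Take [0,0]→[1,0]→[2,0]→[3,0]→[3,1]→[3,2] for a total of 6 + 4 + 4 + 1 + 9 + 7 = 31.
For comparison, the top-then-right route costs 39.

31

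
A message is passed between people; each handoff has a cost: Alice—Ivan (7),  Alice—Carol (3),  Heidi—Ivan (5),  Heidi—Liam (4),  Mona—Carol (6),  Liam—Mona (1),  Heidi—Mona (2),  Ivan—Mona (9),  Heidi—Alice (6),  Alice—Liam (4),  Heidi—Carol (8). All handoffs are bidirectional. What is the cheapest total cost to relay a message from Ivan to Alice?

Checking several routes:
Ivan → Alice: 7
Ivan → Heidi → Mona → Liam → Alice: 5 + 2 + 1 + 4 = 12
Ivan → Heidi → Alice: 5 + 6 = 11
Ivan → Mona → Liam → Alice: 9 + 1 + 4 = 14
Ivan → Heidi → Liam → Alice: 5 + 4 + 4 = 13
Ivan → Heidi → Carol → Alice: 5 + 8 + 3 = 16
The minimum is 7.

7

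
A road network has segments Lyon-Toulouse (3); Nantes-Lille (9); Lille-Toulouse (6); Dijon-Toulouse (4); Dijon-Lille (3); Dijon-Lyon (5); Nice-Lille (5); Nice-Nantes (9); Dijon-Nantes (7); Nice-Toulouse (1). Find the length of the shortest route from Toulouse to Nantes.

Comparing a few candidate routes:
Toulouse-Dijon-Nantes: 4 + 7 = 11
Toulouse-Nice-Lille-Nantes: 1 + 5 + 9 = 15
Toulouse-Nice-Nantes: 1 + 9 = 10
Best route has total 10 mi.

10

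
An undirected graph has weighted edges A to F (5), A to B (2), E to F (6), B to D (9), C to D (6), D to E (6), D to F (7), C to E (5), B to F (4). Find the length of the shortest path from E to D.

Paths from E to D:
E → F → A → B → D: 6 + 5 + 2 + 9 = 22
E → D: 6
E → C → D: 5 + 6 = 11
E → F → D: 6 + 7 = 13
E → F → B → D: 6 + 4 + 9 = 19
The minimum is 6.

6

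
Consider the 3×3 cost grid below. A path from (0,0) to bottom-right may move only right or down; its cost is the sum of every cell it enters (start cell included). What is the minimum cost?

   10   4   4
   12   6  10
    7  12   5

Best path: [0,0] -> [0,1] -> [0,2] -> [1,2] -> [2,2]
Cost: 10 + 4 + 4 + 10 + 5 = 33

33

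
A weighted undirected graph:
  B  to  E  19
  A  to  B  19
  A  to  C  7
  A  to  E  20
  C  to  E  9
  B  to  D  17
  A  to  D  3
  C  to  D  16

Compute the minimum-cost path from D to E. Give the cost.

Comparing a few candidate routes:
D→C→E: 16 + 9 = 25
D→A→C→E: 3 + 7 + 9 = 19
D→A→E: 3 + 20 = 23
The minimum is 19.

19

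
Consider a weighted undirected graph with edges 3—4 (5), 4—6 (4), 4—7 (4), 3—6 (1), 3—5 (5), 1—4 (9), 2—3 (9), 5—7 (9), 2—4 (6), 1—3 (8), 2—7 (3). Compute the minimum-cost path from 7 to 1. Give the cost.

13

Comparing a few candidate routes:
7 -> 4 -> 1: 4 + 9 = 13
7 -> 4 -> 3 -> 1: 4 + 5 + 8 = 17
7 -> 4 -> 6 -> 3 -> 1: 4 + 4 + 1 + 8 = 17
Best route has total 13.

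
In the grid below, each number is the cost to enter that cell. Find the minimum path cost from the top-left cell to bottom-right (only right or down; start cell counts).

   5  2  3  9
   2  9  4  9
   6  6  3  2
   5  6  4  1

Path [0,0]→[0,1]→[0,2]→[1,2]→[2,2]→[2,3]→[3,3]: 5 + 2 + 3 + 4 + 3 + 2 + 1 = 20.

20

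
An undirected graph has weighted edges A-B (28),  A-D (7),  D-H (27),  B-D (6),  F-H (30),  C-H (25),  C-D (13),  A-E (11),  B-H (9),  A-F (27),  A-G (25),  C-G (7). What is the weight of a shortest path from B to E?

24

Checking several routes:
B - D - C - G - A - E: 6 + 13 + 7 + 25 + 11 = 62
B - D - A - E: 6 + 7 + 11 = 24
B - H - D - A - E: 9 + 27 + 7 + 11 = 54
B - A - E: 28 + 11 = 39
Best route has total 24.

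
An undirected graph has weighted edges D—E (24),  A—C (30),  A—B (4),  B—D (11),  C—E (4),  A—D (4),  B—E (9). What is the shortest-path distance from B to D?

8

Checking several routes:
B→A→D: 4 + 4 = 8
B→D: 11
B→E→D: 9 + 24 = 33
The minimum is 8.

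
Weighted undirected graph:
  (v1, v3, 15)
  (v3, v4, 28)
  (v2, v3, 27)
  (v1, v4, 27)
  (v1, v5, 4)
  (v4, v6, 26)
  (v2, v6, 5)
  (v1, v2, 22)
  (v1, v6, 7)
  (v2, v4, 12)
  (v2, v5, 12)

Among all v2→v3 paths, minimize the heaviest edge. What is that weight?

15

Comparing a few candidate routes:
v2 -> v6 -> v1 -> v3: max(5, 7, 15) = 15
v2 -> v5 -> v1 -> v3: max(12, 4, 15) = 15
v2 -> v1 -> v3: max(22, 15) = 22
v2 -> v4 -> v6 -> v1 -> v3: max(12, 26, 7, 15) = 26
Smallest bottleneck: 15.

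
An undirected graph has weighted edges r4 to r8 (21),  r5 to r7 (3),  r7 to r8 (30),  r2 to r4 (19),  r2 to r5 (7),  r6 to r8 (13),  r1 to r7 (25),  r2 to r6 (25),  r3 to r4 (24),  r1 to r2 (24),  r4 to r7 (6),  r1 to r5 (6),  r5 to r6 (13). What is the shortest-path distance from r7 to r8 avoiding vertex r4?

A few of the r7→r8 routes:
r7 → r5 → r6 → r8: 3 + 13 + 13 = 29
r7 → r8: 30
r7 → r5 → r1 → r2 → r6 → r8: 3 + 6 + 24 + 25 + 13 = 71
r7 → r5 → r2 → r6 → r8: 3 + 7 + 25 + 13 = 48
r7 → r1 → r5 → r6 → r8: 25 + 6 + 13 + 13 = 57
Best route has total 29.

29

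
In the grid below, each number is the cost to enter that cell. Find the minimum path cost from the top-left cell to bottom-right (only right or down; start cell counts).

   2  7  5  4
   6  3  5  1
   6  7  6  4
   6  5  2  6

27

Path r0c0→r1c0→r1c1→r1c2→r1c3→r2c3→r3c3: 2 + 6 + 3 + 5 + 1 + 4 + 6 = 27.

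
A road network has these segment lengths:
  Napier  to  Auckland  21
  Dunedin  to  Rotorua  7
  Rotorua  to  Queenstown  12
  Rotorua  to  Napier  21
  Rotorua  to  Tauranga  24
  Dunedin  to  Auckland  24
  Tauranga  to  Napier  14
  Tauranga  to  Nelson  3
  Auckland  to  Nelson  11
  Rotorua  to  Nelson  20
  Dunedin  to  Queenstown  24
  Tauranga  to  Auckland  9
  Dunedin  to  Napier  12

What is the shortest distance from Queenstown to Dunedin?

19

A few of the Queenstown→Dunedin routes:
Queenstown→Rotorua→Nelson→Tauranga→Napier→Dunedin: 12 + 20 + 3 + 14 + 12 = 61
Queenstown→Rotorua→Napier→Dunedin: 12 + 21 + 12 = 45
Queenstown→Rotorua→Dunedin: 12 + 7 = 19
Queenstown→Dunedin: 24
Queenstown→Rotorua→Tauranga→Napier→Dunedin: 12 + 24 + 14 + 12 = 62
Shortest: 19.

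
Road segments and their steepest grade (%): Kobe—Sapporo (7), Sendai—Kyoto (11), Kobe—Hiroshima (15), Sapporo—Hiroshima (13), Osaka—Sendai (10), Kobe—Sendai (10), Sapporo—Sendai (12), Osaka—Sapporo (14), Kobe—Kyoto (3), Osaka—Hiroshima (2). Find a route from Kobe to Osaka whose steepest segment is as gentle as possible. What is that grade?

Checking several routes:
Kobe-Sapporo-Sendai-Osaka: max(7, 12, 10) = 12
Kobe-Sapporo-Hiroshima-Osaka: max(7, 13, 2) = 13
Kobe-Kyoto-Sendai-Osaka: max(3, 11, 10) = 11
Kobe-Sendai-Osaka: max(10, 10) = 10
Smallest bottleneck: 10%.

10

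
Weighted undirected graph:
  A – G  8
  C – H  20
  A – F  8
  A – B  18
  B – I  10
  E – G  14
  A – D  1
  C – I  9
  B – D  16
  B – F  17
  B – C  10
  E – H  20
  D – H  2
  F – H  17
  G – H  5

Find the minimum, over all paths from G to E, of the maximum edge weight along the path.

Comparing a few candidate routes:
G-A-F-B-D-H-E: max(8, 8, 17, 16, 2, 20) = 20
G-A-F-B-I-C-H-E: max(8, 8, 17, 10, 9, 20, 20) = 20
G-E: max(14) = 14
G-A-F-B-C-H-E: max(8, 8, 17, 10, 20, 20) = 20
The minimum achievable maximum is 14.

14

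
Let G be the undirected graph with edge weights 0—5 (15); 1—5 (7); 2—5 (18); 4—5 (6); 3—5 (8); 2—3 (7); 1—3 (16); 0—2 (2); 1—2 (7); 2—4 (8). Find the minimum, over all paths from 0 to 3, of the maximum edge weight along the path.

Checking several routes:
0 → 5 → 3: max(15, 8) = 15
0 → 5 → 1 → 2 → 3: max(15, 7, 7, 7) = 15
0 → 2 → 4 → 5 → 3: max(2, 8, 6, 8) = 8
0 → 2 → 3: max(2, 7) = 7
0 → 2 → 1 → 5 → 3: max(2, 7, 7, 8) = 8
0 → 5 → 4 → 2 → 3: max(15, 6, 8, 7) = 15
The minimum achievable maximum is 7.

7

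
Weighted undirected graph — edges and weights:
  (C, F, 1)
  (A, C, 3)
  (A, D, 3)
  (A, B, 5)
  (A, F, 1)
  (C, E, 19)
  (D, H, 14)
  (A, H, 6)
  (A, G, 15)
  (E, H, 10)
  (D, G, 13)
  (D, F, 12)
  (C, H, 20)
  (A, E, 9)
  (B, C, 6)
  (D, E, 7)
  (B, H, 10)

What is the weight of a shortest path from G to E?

20

Checking several routes:
G - D - A - E: 13 + 3 + 9 = 25
G - A - H - E: 15 + 6 + 10 = 31
G - A - D - E: 15 + 3 + 7 = 25
G - D - A - H - E: 13 + 3 + 6 + 10 = 32
G - D - E: 13 + 7 = 20
G - A - E: 15 + 9 = 24
Shortest: 20.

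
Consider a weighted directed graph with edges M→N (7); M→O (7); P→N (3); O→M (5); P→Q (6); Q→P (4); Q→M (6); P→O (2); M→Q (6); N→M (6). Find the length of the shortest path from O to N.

12

Paths from O to N:
O -> M -> N: 5 + 7 = 12
O -> M -> Q -> P -> N: 5 + 6 + 4 + 3 = 18
The minimum is 12.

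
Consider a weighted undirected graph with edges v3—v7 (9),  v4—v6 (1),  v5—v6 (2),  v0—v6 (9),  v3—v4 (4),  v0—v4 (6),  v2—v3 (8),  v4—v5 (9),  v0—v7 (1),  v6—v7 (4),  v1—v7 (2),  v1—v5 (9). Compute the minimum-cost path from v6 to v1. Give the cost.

6

Checking several routes:
v6 - v0 - v7 - v1: 9 + 1 + 2 = 12
v6 - v5 - v1: 2 + 9 = 11
v6 - v7 - v1: 4 + 2 = 6
v6 - v4 - v0 - v7 - v1: 1 + 6 + 1 + 2 = 10
Best route has total 6.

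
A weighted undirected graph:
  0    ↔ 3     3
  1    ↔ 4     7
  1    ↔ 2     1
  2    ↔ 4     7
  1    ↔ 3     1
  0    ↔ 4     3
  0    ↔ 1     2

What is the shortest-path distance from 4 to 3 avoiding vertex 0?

8

Routes from 4 to 3 avoiding 0:
4-1-3: 7 + 1 = 8
4-2-1-3: 7 + 1 + 1 = 9
The minimum is 8.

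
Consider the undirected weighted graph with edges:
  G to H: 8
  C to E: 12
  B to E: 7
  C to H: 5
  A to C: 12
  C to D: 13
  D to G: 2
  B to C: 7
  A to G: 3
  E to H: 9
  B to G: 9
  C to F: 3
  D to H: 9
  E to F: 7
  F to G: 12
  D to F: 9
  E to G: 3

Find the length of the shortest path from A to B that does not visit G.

Comparing a few candidate routes:
A → C → F → E → B: 12 + 3 + 7 + 7 = 29
A → C → H → E → B: 12 + 5 + 9 + 7 = 33
A → C → B: 12 + 7 = 19
A → C → E → B: 12 + 12 + 7 = 31
Shortest: 19.

19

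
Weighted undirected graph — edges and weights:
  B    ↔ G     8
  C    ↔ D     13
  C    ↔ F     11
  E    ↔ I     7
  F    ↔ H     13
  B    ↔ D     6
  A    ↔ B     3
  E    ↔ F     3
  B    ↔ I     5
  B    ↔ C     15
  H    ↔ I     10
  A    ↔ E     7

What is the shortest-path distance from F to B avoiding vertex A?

15

Routes from F to B avoiding A:
F -> E -> I -> B: 3 + 7 + 5 = 15
F -> H -> I -> B: 13 + 10 + 5 = 28
F -> C -> D -> B: 11 + 13 + 6 = 30
F -> C -> B: 11 + 15 = 26
Best route has total 15.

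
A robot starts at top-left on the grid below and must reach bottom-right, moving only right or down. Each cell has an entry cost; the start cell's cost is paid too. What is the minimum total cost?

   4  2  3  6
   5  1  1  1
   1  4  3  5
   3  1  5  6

Best path: (0,0) (0,1) (1,1) (1,2) (1,3) (2,3) (3,3)
Cost: 4 + 2 + 1 + 1 + 1 + 5 + 6 = 20
For comparison, the top-then-right route costs 27.

20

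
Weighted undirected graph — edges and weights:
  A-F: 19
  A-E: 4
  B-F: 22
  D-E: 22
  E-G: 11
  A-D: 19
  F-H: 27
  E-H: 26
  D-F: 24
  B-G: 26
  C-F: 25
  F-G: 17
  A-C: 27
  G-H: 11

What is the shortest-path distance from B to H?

A few of the B→H routes:
B - F - H: 22 + 27 = 49
B - G - H: 26 + 11 = 37
B - F - G - H: 22 + 17 + 11 = 50
B - G - E - H: 26 + 11 + 26 = 63
The minimum is 37.

37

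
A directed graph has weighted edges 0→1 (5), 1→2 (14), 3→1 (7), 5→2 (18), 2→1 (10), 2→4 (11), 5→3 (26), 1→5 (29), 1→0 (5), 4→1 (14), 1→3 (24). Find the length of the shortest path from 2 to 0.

Candidate routes:
2→4→1→0: 11 + 14 + 5 = 30
2→1→0: 10 + 5 = 15
Shortest: 15.

15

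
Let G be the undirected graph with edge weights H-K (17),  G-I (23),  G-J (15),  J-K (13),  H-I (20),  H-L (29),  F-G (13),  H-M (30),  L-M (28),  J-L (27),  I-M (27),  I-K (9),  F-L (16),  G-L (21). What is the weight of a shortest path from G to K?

Some routes from G to K:
G→L→H→K: 21 + 29 + 17 = 67
G→I→K: 23 + 9 = 32
G→I→H→K: 23 + 20 + 17 = 60
G→L→J→K: 21 + 27 + 13 = 61
G→J→K: 15 + 13 = 28
Shortest: 28.

28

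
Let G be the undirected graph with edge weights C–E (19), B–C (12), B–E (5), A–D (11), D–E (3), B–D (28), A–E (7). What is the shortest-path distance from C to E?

Candidate routes:
C→B→D→A→E: 12 + 28 + 11 + 7 = 58
C→B→E: 12 + 5 = 17
C→E: 19
C→B→D→E: 12 + 28 + 3 = 43
The minimum is 17.

17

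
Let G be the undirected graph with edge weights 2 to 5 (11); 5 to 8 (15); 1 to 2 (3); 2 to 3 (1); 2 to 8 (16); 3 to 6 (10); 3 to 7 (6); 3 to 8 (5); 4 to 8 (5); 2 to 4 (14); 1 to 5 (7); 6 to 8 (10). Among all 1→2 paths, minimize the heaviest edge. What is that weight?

A few of the 1→2 routes:
1-5-8-4-2: max(7, 15, 5, 14) = 15
1-5-2: max(7, 11) = 11
1-2: max(3) = 3
1-5-8-3-2: max(7, 15, 5, 1) = 15
Smallest bottleneck: 3.

3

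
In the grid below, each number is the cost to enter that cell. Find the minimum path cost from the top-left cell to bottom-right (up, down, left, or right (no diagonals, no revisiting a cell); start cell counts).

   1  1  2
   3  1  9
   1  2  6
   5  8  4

Path r0c0→r0c1→r1c1→r2c1→r2c2→r3c2: 1 + 1 + 1 + 2 + 6 + 4 = 15.

15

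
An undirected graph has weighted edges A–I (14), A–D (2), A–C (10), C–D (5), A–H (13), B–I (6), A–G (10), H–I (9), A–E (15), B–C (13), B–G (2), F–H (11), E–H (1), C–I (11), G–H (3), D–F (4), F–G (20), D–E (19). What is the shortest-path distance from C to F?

Comparing a few candidate routes:
C → I → A → D → F: 11 + 14 + 2 + 4 = 31
C → A → D → F: 10 + 2 + 4 = 16
C → D → F: 5 + 4 = 9
C → B → G → H → F: 13 + 2 + 3 + 11 = 29
C → I → H → F: 11 + 9 + 11 = 31
Shortest: 9.

9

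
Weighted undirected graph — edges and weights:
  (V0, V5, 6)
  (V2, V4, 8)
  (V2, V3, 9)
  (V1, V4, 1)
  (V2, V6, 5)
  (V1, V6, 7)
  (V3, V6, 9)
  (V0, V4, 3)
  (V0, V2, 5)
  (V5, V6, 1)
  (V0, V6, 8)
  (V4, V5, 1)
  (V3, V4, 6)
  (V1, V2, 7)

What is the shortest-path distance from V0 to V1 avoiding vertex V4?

A few of the V0→V1 routes:
V0 - V6 - V1: 8 + 7 = 15
V0 - V2 - V1: 5 + 7 = 12
V0 - V2 - V6 - V1: 5 + 5 + 7 = 17
V0 - V5 - V6 - V1: 6 + 1 + 7 = 14
Best route has total 12.

12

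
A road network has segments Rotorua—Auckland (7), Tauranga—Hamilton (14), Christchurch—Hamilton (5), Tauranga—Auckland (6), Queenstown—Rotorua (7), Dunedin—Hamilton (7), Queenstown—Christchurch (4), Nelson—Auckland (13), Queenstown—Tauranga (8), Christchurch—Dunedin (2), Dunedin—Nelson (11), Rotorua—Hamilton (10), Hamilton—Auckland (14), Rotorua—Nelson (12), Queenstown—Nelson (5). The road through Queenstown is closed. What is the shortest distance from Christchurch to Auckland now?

19

Some routes from Christchurch to Auckland avoiding Queenstown:
Christchurch→Dunedin→Nelson→Auckland: 2 + 11 + 13 = 26
Christchurch→Hamilton→Tauranga→Auckland: 5 + 14 + 6 = 25
Christchurch→Hamilton→Rotorua→Auckland: 5 + 10 + 7 = 22
Christchurch→Dunedin→Hamilton→Auckland: 2 + 7 + 14 = 23
Christchurch→Hamilton→Auckland: 5 + 14 = 19
Shortest: 19 mi.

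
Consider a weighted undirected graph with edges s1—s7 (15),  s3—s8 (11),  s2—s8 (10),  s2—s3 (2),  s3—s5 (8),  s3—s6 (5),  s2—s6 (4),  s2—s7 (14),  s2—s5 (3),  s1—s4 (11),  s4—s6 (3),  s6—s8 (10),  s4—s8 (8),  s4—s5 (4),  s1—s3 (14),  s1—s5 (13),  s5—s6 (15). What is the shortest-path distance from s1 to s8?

Comparing a few candidate routes:
s1→s5→s2→s8: 13 + 3 + 10 = 26
s1→s5→s4→s8: 13 + 4 + 8 = 25
s1→s4→s6→s8: 11 + 3 + 10 = 24
s1→s3→s8: 14 + 11 = 25
s1→s3→s2→s8: 14 + 2 + 10 = 26
s1→s4→s8: 11 + 8 = 19
Best route has total 19.

19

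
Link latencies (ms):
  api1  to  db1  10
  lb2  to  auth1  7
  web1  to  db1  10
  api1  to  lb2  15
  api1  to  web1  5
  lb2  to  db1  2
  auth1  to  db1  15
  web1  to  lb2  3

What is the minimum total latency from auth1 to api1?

Some routes from auth1 to api1:
auth1→lb2→web1→api1: 7 + 3 + 5 = 15
auth1→lb2→api1: 7 + 15 = 22
auth1→lb2→db1→api1: 7 + 2 + 10 = 19
auth1→lb2→db1→web1→api1: 7 + 2 + 10 + 5 = 24
auth1→db1→api1: 15 + 10 = 25
The minimum is 15 ms.

15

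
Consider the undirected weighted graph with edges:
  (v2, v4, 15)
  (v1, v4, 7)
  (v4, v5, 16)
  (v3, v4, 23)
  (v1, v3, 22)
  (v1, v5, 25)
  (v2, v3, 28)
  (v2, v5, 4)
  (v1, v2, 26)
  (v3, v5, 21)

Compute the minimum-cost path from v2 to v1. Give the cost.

22

Checking several routes:
v2 -> v5 -> v4 -> v1: 4 + 16 + 7 = 27
v2 -> v1: 26
v2 -> v4 -> v1: 15 + 7 = 22
Best route has total 22.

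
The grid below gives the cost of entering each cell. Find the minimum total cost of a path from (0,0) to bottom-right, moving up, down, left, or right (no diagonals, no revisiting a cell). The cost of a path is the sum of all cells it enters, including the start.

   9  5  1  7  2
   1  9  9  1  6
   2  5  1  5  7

Path [0,0] -> [1,0] -> [2,0] -> [2,1] -> [2,2] -> [2,3] -> [2,4]: 9 + 1 + 2 + 5 + 1 + 5 + 7 = 30.

30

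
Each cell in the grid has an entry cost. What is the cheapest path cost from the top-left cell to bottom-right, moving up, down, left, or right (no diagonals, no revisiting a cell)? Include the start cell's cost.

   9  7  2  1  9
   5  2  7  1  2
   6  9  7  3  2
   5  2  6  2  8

32

One optimal route is r0c0 -> r0c1 -> r0c2 -> r0c3 -> r1c3 -> r1c4 -> r2c4 -> r3c4.
Its cost is 9 + 7 + 2 + 1 + 1 + 2 + 2 + 8 = 32.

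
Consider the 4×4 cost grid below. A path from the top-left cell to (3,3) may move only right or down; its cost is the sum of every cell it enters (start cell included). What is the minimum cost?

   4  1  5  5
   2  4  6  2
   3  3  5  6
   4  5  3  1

Take [0,0] [0,1] [1,1] [2,1] [2,2] [3,2] [3,3] for a total of 4 + 1 + 4 + 3 + 5 + 3 + 1 = 21.
(Top row then right column would cost 24.)

21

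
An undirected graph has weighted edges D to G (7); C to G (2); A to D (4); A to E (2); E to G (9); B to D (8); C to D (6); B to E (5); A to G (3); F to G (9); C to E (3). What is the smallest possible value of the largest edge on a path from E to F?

A few of the E→F routes:
E→C→D→G→F: max(3, 6, 7, 9) = 9
E→C→D→A→G→F: max(3, 6, 4, 3, 9) = 9
E→C→G→F: max(3, 2, 9) = 9
Best route has worst link 9.

9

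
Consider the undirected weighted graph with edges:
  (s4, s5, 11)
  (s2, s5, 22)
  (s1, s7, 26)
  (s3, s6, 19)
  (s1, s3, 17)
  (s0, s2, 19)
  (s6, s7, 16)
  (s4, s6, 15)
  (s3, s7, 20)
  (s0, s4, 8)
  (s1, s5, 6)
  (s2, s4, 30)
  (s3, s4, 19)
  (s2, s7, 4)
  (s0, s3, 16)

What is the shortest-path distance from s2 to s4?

27

A few of the s2→s4 routes:
s2 - s0 - s4: 19 + 8 = 27
s2 - s4: 30
s2 - s7 - s6 - s4: 4 + 16 + 15 = 35
s2 - s5 - s4: 22 + 11 = 33
The minimum is 27.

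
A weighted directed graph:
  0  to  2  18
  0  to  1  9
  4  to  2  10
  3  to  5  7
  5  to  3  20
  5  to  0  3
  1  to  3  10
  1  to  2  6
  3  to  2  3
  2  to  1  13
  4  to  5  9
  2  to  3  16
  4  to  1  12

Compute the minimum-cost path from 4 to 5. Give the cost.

Paths from 4 to 5:
4-2-1-3-5: 10 + 13 + 10 + 7 = 40
4-5: 9
4-2-3-5: 10 + 16 + 7 = 33
4-1-3-5: 12 + 10 + 7 = 29
4-1-2-3-5: 12 + 6 + 16 + 7 = 41
Shortest: 9.

9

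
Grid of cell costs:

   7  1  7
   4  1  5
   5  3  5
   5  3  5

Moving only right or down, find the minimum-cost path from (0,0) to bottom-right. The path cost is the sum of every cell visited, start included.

20

Best path: r0c0→r0c1→r1c1→r2c1→r3c1→r3c2
Cost: 7 + 1 + 1 + 3 + 3 + 5 = 20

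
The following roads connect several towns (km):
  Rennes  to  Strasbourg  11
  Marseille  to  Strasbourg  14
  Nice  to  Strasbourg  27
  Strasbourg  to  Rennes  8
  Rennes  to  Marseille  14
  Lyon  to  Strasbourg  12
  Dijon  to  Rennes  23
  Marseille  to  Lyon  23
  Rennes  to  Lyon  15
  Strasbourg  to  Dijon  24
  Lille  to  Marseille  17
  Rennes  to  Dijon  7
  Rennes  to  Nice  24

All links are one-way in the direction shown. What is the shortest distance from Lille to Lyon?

Candidate routes:
Lille-Marseille-Strasbourg-Dijon-Rennes-Lyon: 17 + 14 + 24 + 23 + 15 = 93
Lille-Marseille-Strasbourg-Rennes-Lyon: 17 + 14 + 8 + 15 = 54
Lille-Marseille-Lyon: 17 + 23 = 40
The minimum is 40 km.

40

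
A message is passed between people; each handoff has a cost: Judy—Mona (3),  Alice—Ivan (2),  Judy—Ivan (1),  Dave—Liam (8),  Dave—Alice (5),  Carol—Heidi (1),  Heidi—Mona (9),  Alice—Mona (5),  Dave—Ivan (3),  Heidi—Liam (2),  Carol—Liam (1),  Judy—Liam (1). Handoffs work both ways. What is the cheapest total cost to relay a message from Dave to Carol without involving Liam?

17

Comparing a few candidate routes:
Dave → Alice → Mona → Heidi → Carol: 5 + 5 + 9 + 1 = 20
Dave → Ivan → Alice → Mona → Heidi → Carol: 3 + 2 + 5 + 9 + 1 = 20
Dave → Ivan → Judy → Mona → Heidi → Carol: 3 + 1 + 3 + 9 + 1 = 17
Best route has total 17.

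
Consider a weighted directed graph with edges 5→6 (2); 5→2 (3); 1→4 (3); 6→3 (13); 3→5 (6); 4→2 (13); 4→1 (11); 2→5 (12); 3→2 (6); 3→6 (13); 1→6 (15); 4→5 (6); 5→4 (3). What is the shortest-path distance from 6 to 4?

Routes from 6 to 4:
6→3→5→4: 13 + 6 + 3 = 22
6→3→2→5→4: 13 + 6 + 12 + 3 = 34
Shortest: 22.

22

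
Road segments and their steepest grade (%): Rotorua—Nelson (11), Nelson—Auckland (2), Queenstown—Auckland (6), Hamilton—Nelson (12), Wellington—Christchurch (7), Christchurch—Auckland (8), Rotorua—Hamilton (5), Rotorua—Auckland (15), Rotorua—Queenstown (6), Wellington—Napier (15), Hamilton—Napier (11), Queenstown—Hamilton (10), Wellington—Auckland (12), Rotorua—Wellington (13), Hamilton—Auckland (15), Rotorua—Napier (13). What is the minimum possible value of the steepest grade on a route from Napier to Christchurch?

11

Checking several routes:
Napier-Hamilton-Queenstown-Rotorua-Nelson-Auckland-Christchurch: max(11, 10, 6, 11, 2, 8) = 11
Napier-Hamilton-Queenstown-Auckland-Christchurch: max(11, 10, 6, 8) = 11
Napier-Hamilton-Rotorua-Nelson-Auckland-Christchurch: max(11, 5, 11, 2, 8) = 11
Napier-Hamilton-Rotorua-Queenstown-Auckland-Christchurch: max(11, 5, 6, 6, 8) = 11
Best route has worst link 11%.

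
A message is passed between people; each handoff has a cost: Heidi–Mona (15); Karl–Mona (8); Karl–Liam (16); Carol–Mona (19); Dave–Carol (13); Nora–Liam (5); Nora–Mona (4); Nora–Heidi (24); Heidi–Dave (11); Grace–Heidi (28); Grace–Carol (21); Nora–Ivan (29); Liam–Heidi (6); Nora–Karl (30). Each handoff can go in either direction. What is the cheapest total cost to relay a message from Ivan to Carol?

A few of the Ivan→Carol routes:
Ivan → Nora → Heidi → Dave → Carol: 29 + 24 + 11 + 13 = 77
Ivan → Nora → Liam → Karl → Mona → Carol: 29 + 5 + 16 + 8 + 19 = 77
Ivan → Nora → Mona → Heidi → Dave → Carol: 29 + 4 + 15 + 11 + 13 = 72
Ivan → Nora → Mona → Carol: 29 + 4 + 19 = 52
Ivan → Nora → Liam → Heidi → Mona → Carol: 29 + 5 + 6 + 15 + 19 = 74
Ivan → Nora → Liam → Heidi → Dave → Carol: 29 + 5 + 6 + 11 + 13 = 64
Best route has total 52.

52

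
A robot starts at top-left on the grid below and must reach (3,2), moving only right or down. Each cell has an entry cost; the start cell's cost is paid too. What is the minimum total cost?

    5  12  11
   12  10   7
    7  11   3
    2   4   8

38

Best path: r0c0 -> r1c0 -> r2c0 -> r3c0 -> r3c1 -> r3c2
Cost: 5 + 12 + 7 + 2 + 4 + 8 = 38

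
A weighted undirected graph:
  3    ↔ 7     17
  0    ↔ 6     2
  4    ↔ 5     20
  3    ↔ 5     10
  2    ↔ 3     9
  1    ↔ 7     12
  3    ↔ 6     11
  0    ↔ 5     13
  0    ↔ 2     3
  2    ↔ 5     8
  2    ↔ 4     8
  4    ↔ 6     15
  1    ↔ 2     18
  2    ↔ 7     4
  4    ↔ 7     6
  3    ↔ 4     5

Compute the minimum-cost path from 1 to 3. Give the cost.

23

Some routes from 1 to 3:
1 -> 2 -> 4 -> 3: 18 + 8 + 5 = 31
1 -> 2 -> 3: 18 + 9 = 27
1 -> 7 -> 4 -> 3: 12 + 6 + 5 = 23
1 -> 7 -> 2 -> 3: 12 + 4 + 9 = 25
1 -> 7 -> 2 -> 4 -> 3: 12 + 4 + 8 + 5 = 29
1 -> 7 -> 3: 12 + 17 = 29
Best route has total 23.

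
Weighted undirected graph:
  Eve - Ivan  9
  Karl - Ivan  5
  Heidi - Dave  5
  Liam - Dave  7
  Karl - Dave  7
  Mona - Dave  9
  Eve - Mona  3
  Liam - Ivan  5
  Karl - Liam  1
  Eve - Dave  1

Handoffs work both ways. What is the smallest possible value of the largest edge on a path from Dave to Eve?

Comparing a few candidate routes:
Dave-Liam-Karl-Ivan-Eve: max(7, 1, 5, 9) = 9
Dave-Eve: max(1) = 1
Dave-Mona-Eve: max(9, 3) = 9
Dave-Karl-Ivan-Eve: max(7, 5, 9) = 9
Dave-Liam-Ivan-Eve: max(7, 5, 9) = 9
Smallest bottleneck: 1.

1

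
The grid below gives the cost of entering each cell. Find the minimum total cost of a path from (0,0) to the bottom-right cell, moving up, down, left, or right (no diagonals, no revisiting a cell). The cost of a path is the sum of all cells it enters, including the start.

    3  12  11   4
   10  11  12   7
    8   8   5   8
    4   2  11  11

49

One optimal route is (0,0) (1,0) (2,0) (3,0) (3,1) (3,2) (3,3).
Its cost is 3 + 10 + 8 + 4 + 2 + 11 + 11 = 49.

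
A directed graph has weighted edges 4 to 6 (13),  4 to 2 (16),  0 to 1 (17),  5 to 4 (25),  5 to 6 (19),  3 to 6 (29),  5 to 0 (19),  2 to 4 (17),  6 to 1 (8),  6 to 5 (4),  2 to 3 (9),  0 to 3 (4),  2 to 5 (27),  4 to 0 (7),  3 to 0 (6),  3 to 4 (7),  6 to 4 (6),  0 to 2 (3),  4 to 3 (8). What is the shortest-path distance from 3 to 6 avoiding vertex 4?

29

Candidate routes:
3 → 0 → 2 → 5 → 6: 6 + 3 + 27 + 19 = 55
3 → 6: 29
Best route has total 29.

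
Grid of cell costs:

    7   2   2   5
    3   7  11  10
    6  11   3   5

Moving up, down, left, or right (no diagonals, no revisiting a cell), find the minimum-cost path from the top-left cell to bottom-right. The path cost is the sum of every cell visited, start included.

Path r0c0 -> r0c1 -> r0c2 -> r1c2 -> r2c2 -> r2c3: 7 + 2 + 2 + 11 + 3 + 5 = 30.

30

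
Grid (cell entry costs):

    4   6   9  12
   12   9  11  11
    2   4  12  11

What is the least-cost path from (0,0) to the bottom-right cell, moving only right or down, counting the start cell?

Path r0c0 → r1c0 → r2c0 → r2c1 → r2c2 → r2c3: 4 + 12 + 2 + 4 + 12 + 11 = 45.
(Top row then right column would cost 53.)

45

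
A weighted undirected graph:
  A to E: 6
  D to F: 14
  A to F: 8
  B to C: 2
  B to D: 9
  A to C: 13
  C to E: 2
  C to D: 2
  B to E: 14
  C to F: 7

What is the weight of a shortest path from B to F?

9

Comparing a few candidate routes:
B - E - C - F: 14 + 2 + 7 = 23
B - C - E - A - F: 2 + 2 + 6 + 8 = 18
B - C - F: 2 + 7 = 9
B - C - A - F: 2 + 13 + 8 = 23
B - D - C - F: 9 + 2 + 7 = 18
B - C - D - F: 2 + 2 + 14 = 18
Best route has total 9.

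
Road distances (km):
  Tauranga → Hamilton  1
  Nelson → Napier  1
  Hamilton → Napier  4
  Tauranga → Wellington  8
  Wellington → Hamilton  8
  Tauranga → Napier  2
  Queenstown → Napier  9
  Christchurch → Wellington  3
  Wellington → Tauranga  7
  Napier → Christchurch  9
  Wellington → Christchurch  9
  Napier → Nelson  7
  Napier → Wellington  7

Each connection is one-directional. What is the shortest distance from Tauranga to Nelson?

9

Routes from Tauranga to Nelson:
Tauranga→Hamilton→Napier→Nelson: 1 + 4 + 7 = 12
Tauranga→Napier→Nelson: 2 + 7 = 9
Tauranga→Wellington→Hamilton→Napier→Nelson: 8 + 8 + 4 + 7 = 27
The minimum is 9 km.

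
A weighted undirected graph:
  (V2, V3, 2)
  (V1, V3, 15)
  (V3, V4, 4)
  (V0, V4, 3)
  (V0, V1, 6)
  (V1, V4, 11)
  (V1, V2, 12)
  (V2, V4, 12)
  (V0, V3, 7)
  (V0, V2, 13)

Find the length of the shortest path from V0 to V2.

9

A few of the V0→V2 routes:
V0 -> V4 -> V3 -> V2: 3 + 4 + 2 = 9
V0 -> V2: 13
V0 -> V3 -> V2: 7 + 2 = 9
Best route has total 9.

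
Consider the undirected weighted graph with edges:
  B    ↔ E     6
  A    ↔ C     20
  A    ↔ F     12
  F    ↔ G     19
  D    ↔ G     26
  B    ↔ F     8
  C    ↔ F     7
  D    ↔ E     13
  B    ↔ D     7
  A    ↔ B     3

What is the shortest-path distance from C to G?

Some routes from C to G:
C→F→G: 7 + 19 = 26
C→A→B→F→G: 20 + 3 + 8 + 19 = 50
C→F→B→D→G: 7 + 8 + 7 + 26 = 48
Best route has total 26.

26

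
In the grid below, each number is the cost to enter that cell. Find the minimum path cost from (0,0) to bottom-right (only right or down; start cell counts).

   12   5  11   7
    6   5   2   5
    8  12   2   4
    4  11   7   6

Best path: r0c0 → r0c1 → r1c1 → r1c2 → r2c2 → r2c3 → r3c3
Cost: 12 + 5 + 5 + 2 + 2 + 4 + 6 = 36
(Top row then right column would cost 50.)

36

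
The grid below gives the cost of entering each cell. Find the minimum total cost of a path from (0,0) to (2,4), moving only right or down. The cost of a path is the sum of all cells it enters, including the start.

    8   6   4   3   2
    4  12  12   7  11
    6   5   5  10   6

Cheapest: (0,0) (0,1) (0,2) (0,3) (0,4) (1,4) (2,4)
  8 + 6 + 4 + 3 + 2 + 11 + 6 = 40

40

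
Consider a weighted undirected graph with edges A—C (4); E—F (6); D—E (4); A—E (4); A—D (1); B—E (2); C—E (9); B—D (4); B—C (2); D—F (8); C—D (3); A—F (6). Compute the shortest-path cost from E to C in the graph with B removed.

7

Some routes from E to C avoiding B:
E-A-D-C: 4 + 1 + 3 = 8
E-D-A-C: 4 + 1 + 4 = 9
E-F-A-C: 6 + 6 + 4 = 16
E-C: 9
E-D-C: 4 + 3 = 7
E-A-C: 4 + 4 = 8
The minimum is 7.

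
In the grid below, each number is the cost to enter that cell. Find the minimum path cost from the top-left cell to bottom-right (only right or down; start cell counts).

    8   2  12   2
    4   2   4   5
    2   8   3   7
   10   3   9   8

Path [0,0] [0,1] [1,1] [1,2] [2,2] [2,3] [3,3]: 8 + 2 + 2 + 4 + 3 + 7 + 8 = 34.
For comparison, the top-then-right route costs 44.

34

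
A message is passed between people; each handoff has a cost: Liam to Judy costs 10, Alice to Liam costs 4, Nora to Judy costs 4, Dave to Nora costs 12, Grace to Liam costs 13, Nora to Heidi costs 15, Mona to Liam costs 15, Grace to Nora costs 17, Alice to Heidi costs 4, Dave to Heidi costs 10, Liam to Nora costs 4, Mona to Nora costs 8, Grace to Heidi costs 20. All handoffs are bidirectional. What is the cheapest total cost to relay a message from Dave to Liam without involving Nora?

18

Routes from Dave to Liam avoiding Nora:
Dave → Heidi → Alice → Liam: 10 + 4 + 4 = 18
Dave → Heidi → Grace → Liam: 10 + 20 + 13 = 43
Best route has total 18.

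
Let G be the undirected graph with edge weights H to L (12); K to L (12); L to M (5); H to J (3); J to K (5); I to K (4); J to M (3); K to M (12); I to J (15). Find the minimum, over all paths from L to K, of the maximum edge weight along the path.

5

Some routes from L to K:
L → M → J → K: max(5, 3, 5) = 5
L → M → K: max(5, 12) = 12
L → H → J → K: max(12, 3, 5) = 12
L → K: max(12) = 12
L → H → J → M → K: max(12, 3, 3, 12) = 12
The minimum achievable maximum is 5.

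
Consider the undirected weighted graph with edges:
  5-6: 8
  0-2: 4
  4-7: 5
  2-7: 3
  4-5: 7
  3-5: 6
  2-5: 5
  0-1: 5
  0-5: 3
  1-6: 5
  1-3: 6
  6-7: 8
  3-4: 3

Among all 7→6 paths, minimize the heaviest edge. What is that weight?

Some routes from 7 to 6:
7 -> 4 -> 3 -> 1 -> 6: max(5, 3, 6, 5) = 6
7 -> 4 -> 3 -> 5 -> 2 -> 0 -> 1 -> 6: max(5, 3, 6, 5, 4, 5, 5) = 6
7 -> 2 -> 5 -> 3 -> 1 -> 6: max(3, 5, 6, 6, 5) = 6
7 -> 2 -> 5 -> 0 -> 1 -> 6: max(3, 5, 3, 5, 5) = 5
7 -> 2 -> 0 -> 1 -> 6: max(3, 4, 5, 5) = 5
7 -> 2 -> 0 -> 5 -> 3 -> 1 -> 6: max(3, 4, 3, 6, 6, 5) = 6
The minimum achievable maximum is 5.

5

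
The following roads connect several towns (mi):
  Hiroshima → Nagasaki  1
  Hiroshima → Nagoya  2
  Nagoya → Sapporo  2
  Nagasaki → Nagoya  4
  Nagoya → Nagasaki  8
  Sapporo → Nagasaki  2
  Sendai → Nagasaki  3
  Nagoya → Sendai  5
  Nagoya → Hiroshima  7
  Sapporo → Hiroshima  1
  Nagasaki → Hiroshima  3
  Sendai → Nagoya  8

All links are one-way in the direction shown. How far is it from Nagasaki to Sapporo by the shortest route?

Paths from Nagasaki to Sapporo:
Nagasaki→Nagoya→Sapporo: 4 + 2 = 6
Nagasaki→Hiroshima→Nagoya→Sapporo: 3 + 2 + 2 = 7
Best route has total 6 mi.

6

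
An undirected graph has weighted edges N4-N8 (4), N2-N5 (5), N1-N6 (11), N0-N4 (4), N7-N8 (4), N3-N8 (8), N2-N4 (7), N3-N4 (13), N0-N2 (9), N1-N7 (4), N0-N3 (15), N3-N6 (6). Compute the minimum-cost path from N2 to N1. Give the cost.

A few of the N2→N1 routes:
N2 → N4 → N8 → N3 → N6 → N1: 7 + 4 + 8 + 6 + 11 = 36
N2 → N4 → N3 → N6 → N1: 7 + 13 + 6 + 11 = 37
N2 → N0 → N4 → N8 → N7 → N1: 9 + 4 + 4 + 4 + 4 = 25
N2 → N4 → N8 → N7 → N1: 7 + 4 + 4 + 4 = 19
N2 → N4 → N3 → N8 → N7 → N1: 7 + 13 + 8 + 4 + 4 = 36
N2 → N0 → N3 → N8 → N7 → N1: 9 + 15 + 8 + 4 + 4 = 40
The minimum is 19.

19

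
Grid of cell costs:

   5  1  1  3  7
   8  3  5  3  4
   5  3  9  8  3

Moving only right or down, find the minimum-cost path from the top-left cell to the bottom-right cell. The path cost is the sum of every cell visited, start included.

Take r0c0 -> r0c1 -> r0c2 -> r0c3 -> r1c3 -> r1c4 -> r2c4 for a total of 5 + 1 + 1 + 3 + 3 + 4 + 3 = 20.
(Top row then right column would cost 24.)

20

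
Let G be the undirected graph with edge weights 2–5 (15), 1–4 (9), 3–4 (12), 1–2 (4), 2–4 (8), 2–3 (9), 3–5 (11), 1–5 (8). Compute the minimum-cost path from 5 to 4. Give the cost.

17

Some routes from 5 to 4:
5 -> 2 -> 4: 15 + 8 = 23
5 -> 3 -> 4: 11 + 12 = 23
5 -> 1 -> 2 -> 4: 8 + 4 + 8 = 20
5 -> 3 -> 2 -> 4: 11 + 9 + 8 = 28
5 -> 1 -> 4: 8 + 9 = 17
Shortest: 17.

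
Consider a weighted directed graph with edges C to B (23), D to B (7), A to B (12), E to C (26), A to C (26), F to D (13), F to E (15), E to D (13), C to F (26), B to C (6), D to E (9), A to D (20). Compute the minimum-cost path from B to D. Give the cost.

45

Routes from B to D:
B-C-F-E-D: 6 + 26 + 15 + 13 = 60
B-C-F-D: 6 + 26 + 13 = 45
Best route has total 45.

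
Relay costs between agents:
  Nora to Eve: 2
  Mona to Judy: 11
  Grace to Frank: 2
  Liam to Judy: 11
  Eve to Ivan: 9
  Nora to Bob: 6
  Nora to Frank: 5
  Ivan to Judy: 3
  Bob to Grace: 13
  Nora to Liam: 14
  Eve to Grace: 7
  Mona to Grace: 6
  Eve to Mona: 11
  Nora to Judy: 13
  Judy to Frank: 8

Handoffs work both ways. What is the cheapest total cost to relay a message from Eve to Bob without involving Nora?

Candidate routes:
Eve-Ivan-Judy-Mona-Grace-Bob: 9 + 3 + 11 + 6 + 13 = 42
Eve-Ivan-Judy-Frank-Grace-Bob: 9 + 3 + 8 + 2 + 13 = 35
Eve-Mona-Judy-Frank-Grace-Bob: 11 + 11 + 8 + 2 + 13 = 45
Eve-Grace-Bob: 7 + 13 = 20
Eve-Mona-Grace-Bob: 11 + 6 + 13 = 30
The minimum is 20.

20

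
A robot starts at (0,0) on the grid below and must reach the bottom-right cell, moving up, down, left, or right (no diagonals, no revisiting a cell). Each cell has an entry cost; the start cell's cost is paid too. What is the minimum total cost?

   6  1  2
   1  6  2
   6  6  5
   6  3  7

23

Take (0,0)→(0,1)→(0,2)→(1,2)→(2,2)→(3,2) for a total of 6 + 1 + 2 + 2 + 5 + 7 = 23.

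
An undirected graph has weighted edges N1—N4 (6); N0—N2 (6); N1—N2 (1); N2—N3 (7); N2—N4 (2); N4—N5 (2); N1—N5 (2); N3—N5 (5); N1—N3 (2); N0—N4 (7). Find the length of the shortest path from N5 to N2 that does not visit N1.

Candidate routes:
N5 - N3 - N2: 5 + 7 = 12
N5 - N4 - N0 - N2: 2 + 7 + 6 = 15
N5 - N4 - N2: 2 + 2 = 4
Best route has total 4.

4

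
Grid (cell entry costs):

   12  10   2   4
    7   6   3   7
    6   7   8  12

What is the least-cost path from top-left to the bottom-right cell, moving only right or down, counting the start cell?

Cheapest: (0,0) (0,1) (0,2) (1,2) (1,3) (2,3)
  12 + 10 + 2 + 3 + 7 + 12 = 46
(Top row then right column would cost 47.)

46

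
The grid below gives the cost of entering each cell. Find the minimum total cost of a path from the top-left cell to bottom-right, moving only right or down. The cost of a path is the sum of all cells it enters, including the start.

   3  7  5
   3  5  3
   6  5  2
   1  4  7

23

Path (0,0) → (1,0) → (1,1) → (1,2) → (2,2) → (3,2): 3 + 3 + 5 + 3 + 2 + 7 = 23.
For comparison, the top-then-right route costs 27.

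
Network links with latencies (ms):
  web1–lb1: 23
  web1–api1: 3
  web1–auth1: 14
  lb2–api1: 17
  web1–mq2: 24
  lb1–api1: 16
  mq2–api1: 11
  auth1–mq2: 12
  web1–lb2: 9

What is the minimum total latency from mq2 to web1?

Some routes from mq2 to web1:
mq2 → web1: 24
mq2 → api1 → lb2 → web1: 11 + 17 + 9 = 37
mq2 → api1 → web1: 11 + 3 = 14
mq2 → auth1 → web1: 12 + 14 = 26
Shortest: 14 ms.

14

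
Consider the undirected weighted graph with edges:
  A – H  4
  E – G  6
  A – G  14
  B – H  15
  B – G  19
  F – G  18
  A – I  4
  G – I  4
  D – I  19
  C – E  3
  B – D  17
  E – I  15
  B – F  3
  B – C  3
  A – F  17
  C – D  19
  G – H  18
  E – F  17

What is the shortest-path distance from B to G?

12

Comparing a few candidate routes:
B→H→A→I→G: 15 + 4 + 4 + 4 = 27
B→C→E→I→G: 3 + 3 + 15 + 4 = 25
B→F→E→G: 3 + 17 + 6 = 26
B→G: 19
B→C→E→G: 3 + 3 + 6 = 12
B→F→G: 3 + 18 = 21
The minimum is 12.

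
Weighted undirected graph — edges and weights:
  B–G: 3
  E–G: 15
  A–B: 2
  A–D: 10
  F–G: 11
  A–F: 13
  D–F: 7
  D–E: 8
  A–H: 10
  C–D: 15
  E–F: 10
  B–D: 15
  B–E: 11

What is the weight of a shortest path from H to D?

Comparing a few candidate routes:
H-A-B-E-D: 10 + 2 + 11 + 8 = 31
H-A-F-D: 10 + 13 + 7 = 30
H-A-B-D: 10 + 2 + 15 = 27
H-A-D: 10 + 10 = 20
Shortest: 20.

20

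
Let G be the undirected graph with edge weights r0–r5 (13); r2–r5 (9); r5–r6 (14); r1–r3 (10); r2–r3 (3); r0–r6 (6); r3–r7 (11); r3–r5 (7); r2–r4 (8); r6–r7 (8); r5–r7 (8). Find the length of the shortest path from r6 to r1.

29

Comparing a few candidate routes:
r6 → r5 → r3 → r1: 14 + 7 + 10 = 31
r6 → r0 → r5 → r3 → r1: 6 + 13 + 7 + 10 = 36
r6 → r7 → r5 → r3 → r1: 8 + 8 + 7 + 10 = 33
r6 → r7 → r3 → r1: 8 + 11 + 10 = 29
Best route has total 29.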